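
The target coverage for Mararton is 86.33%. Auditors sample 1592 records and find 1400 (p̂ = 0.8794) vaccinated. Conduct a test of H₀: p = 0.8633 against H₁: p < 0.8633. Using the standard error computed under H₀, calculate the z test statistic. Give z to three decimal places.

p̂ = 1400/1592 ≈ 0.87940.
SE = √(p₀(1−p₀)/n) = √(0.11801/1592) = 0.00861.
z = (0.87940 − 0.8633)/0.00861 = 0.01610/0.00861 = 1.870.
p-value = P(Z < 1.870) ≈ 0.9692.

z = 1.870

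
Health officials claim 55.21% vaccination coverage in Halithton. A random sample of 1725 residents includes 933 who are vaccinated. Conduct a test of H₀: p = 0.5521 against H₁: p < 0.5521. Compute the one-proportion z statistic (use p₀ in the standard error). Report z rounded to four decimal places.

p̂ = 933/1725 = 0.5408696.
SE = √(p₀(1−p₀)/n) = √(0.24729/1725) = 0.0119731.
z = (0.5408696 − 0.5521)/0.0119731 = -0.0112304/0.0119731 = -0.9380.

z = -0.9380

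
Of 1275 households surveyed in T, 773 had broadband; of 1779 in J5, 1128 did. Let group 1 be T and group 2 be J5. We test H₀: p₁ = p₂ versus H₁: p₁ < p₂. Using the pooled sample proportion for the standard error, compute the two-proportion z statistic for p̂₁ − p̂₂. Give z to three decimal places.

p̂₁ = 773/1275 ≈ 0.60627, p̂₂ = 1128/1779 ≈ 0.63406.
Pooled p̂ = (773+1128)/(1275+1779) = 1901/3054 = 0.62246.
SE = √(p̂(1−p̂)(1/n₁+1/n₂)) = √(0.62246·0.37754·0.00134643) = √(0.000316414) = 0.01779.
z = (0.60627 − 0.63406)/0.01779 = -0.02779/0.01779 = -1.562.
p-value = P(Z < -1.562) ≈ 0.0591.

z = -1.562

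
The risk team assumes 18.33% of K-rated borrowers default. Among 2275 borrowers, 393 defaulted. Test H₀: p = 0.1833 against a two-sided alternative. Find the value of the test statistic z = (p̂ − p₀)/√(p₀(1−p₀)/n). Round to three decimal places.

p̂ = 393/2275 ≈ 0.17275.
SE = √(p₀(1−p₀)/n) = √(0.1497/2275) = 0.00811.
z = (0.17275 − 0.1833)/0.00811 = -0.01055/0.00811 = -1.301.
p-value = 2·P(Z > 1.301) ≈ 0.1933.

z = -1.301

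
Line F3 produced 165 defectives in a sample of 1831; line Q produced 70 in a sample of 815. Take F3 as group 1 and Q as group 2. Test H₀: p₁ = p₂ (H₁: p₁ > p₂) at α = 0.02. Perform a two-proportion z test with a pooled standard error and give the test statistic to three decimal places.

z = 0.353

p̂₁ = 165/1831 = 0.090115, p̂₂ = 70/815 = 0.085890.
Pooled p̂ = (165+70)/(1831+815) = 235/2646 = 0.088813.
SE = √(0.0809255 × 0.00177314) = 0.011979.
z = (0.090115 − 0.085890)/0.011979 = 0.004225/0.011979 = 0.353.
p-value = P(Z > 0.353) ≈ 0.3622. With α = 0.02, fail to reject H₀.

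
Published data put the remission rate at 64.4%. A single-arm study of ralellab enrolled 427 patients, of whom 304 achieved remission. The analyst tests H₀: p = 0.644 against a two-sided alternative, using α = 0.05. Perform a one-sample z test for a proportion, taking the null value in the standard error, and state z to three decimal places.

z = 2.932

p̂ = 304/427 = 0.71194.
Standard error under H₀: √(0.644×0.356/427) = 0.02317.
z = (0.71194 − 0.644)/0.02317 = 0.06794/0.02317 = 2.932.
p-value = 2·P(Z > 2.932) ≈ 0.0034. With α = 0.05, reject H₀.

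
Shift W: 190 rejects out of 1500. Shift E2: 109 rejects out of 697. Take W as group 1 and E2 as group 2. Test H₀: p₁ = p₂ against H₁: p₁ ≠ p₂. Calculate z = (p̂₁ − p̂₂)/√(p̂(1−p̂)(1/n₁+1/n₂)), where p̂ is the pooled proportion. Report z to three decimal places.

z = -1.891

p̂₁ = 190/1500 ≈ 0.126667, p̂₂ = 109/697 ≈ 0.156385.
Pooled p̂ = (190+109)/(1500+697) = 299/2197 = 0.136095.
SE = √(p̂(1−p̂)(1/n₁+1/n₂)) = √(0.136095·0.863905·0.00210139) = √(0.000247066) = 0.015718.
z = (0.126667 − 0.156385)/0.015718 = -0.029718/0.015718 = -1.891.
p-value = 2·P(Z > 1.891) ≈ 0.0587.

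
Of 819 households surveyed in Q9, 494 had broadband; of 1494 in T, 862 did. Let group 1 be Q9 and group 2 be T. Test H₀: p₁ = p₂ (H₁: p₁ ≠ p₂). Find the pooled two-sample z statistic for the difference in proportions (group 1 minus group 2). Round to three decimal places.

p̂₁ = 494/819 = 0.60317, p̂₂ = 862/1494 = 0.57697.
Pooled p̂ = (494+862)/(819+1494) = 1356/2313 = 0.58625.
SE = √(p̂(1−p̂)(1/n₁+1/n₂)) = √(0.58625·0.41375·0.00189035) = √(0.000458523) = 0.02141.
z = (0.60317 − 0.57697)/0.02141 = 0.02620/0.02141 = 1.224.

z = 1.224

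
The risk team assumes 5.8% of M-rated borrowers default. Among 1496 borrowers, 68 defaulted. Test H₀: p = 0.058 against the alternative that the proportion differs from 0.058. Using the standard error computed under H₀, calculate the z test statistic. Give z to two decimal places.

z = -2.08

p̂ = 68/1496 ≈ 0.0455.
Under H₀, SE = √(0.058·0.942/1496) = √(3.65214e-05) = 0.0060.
z = (0.0455 − 0.058)/0.0060 = -0.0125/0.0060 = -2.08.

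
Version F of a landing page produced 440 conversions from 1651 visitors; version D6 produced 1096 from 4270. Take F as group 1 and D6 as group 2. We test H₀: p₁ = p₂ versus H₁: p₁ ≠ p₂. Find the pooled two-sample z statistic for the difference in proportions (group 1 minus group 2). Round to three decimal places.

p̂₁ = 440/1651 = 0.266505, p̂₂ = 1096/4270 = 0.256674.
Pooled p̂ = (440+1096)/(1651+4270) = 1536/5921 = 0.259416.
SE = √(p̂(1−p̂)(1/n₁+1/n₂)) = √(0.259416·0.740584·0.000839886) = √(0.000161358) = 0.012703.
z = (0.266505 − 0.256674)/0.012703 = 0.009831/0.012703 = 0.774.

z = 0.774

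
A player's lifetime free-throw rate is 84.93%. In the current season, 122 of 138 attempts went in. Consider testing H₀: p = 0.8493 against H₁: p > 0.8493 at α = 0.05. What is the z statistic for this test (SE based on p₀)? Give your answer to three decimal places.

p̂ = 122/138 = 0.884058.
Standard error under H₀: √(0.8493×0.1507/138) = 0.030454.
z = (0.884058 − 0.8493)/0.030454 = 0.034758/0.030454 = 1.141.
p-value = P(Z > 1.141) ≈ 0.1269, so at α = 0.05 we fail to reject H₀.

z = 1.141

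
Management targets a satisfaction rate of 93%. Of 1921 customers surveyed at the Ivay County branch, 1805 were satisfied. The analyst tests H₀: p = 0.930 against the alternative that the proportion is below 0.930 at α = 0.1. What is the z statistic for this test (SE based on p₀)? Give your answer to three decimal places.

z = 1.652

p̂ = 1805/1921 ≈ 0.939615.
SE = √(p₀(1−p₀)/n) = √(0.0651/1921) = 0.005821.
z = (0.939615 − 0.93)/0.005821 = 0.009615/0.005821 = 1.652.
p-value = P(Z < 1.652) ≈ 0.9507. With α = 0.1, fail to reject H₀.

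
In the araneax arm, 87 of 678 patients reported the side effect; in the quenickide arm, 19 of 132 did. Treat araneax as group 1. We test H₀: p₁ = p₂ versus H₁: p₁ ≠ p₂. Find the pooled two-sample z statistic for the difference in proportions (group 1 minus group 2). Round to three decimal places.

z = -0.487

p̂₁ = 87/678 = 0.12832, p̂₂ = 19/132 = 0.14394.
Pooled p̂ = (87+19)/(678+132) = 106/810 = 0.13086.
SE = √(p̂(1−p̂)(1/n₁+1/n₂)) = √(0.13086·0.86914·0.00905068) = √(0.00102941) = 0.03208.
z = (0.12832 − 0.14394)/0.03208 = -0.01562/0.03208 = -0.487.
p-value = 2·P(Z > 0.487) ≈ 0.6264.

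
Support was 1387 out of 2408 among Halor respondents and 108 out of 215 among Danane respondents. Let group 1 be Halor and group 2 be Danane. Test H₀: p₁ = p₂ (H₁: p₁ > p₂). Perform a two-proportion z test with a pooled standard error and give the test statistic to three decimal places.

z = 2.091

p̂₁ = 1387/2408 ≈ 0.57600, p̂₂ = 108/215 ≈ 0.50233.
Pooled p̂ = (1387+108)/(2408+215) = 1495/2623 = 0.56996.
SE = √(p̂(1−p̂)(1/n₁+1/n₂)) = √(0.56996·0.43004·0.00506645) = √(0.00124182) = 0.03524.
z = (0.57600 − 0.50233)/0.03524 = 0.07367/0.03524 = 2.091.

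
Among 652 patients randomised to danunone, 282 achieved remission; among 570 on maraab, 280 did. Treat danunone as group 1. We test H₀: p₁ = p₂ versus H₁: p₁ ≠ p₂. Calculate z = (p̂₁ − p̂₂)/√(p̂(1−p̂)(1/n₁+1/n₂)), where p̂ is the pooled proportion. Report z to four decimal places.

p̂₁ = 282/652 ≈ 0.432515, p̂₂ = 280/570 ≈ 0.491228.
Pooled p̂ = (282+280)/(652+570) = 562/1222 = 0.459902.
SE = √(0.248392 × 0.00328813) = 0.028579.
z = (0.432515 − 0.491228)/0.028579 = -0.058713/0.028579 = -2.0544.
Two-sided p-value ≈ 2·Φ(−2.054) = 0.0399.

z = -2.0544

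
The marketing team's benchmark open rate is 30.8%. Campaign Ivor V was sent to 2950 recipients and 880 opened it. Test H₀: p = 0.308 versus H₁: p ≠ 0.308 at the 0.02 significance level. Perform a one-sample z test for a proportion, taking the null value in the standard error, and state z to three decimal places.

z = -1.141

p̂ = 880/2950 ≈ 0.298305.
Under H₀, SE = √(0.308·0.692/2950) = √(7.22495e-05) = 0.008500.
z = (0.298305 − 0.308)/0.008500 = -0.009695/0.008500 = -1.141.
p-value = 2·P(Z > 1.141) ≈ 0.2540. With α = 0.02, fail to reject H₀.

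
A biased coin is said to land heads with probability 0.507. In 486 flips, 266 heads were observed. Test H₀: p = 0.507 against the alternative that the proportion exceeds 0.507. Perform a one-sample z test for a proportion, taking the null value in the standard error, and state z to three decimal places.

z = 1.778

p̂ = 266/486 ≈ 0.54733.
Standard error under H₀: √(0.507×0.493/486) = 0.02268.
z = (0.54733 − 0.507)/0.02268 = 0.04033/0.02268 = 1.778.
p-value = P(Z > 1.778) ≈ 0.0377.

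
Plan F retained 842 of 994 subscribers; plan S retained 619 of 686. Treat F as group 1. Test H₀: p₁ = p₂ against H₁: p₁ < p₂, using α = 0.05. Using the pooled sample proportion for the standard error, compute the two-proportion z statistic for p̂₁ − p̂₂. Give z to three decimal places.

p̂₁ = 842/994 ≈ 0.84708, p̂₂ = 619/686 ≈ 0.90233.
Pooled p̂ = (842+619)/(994+686) = 1461/1680 = 0.86964.
SE = √(0.113364 × 0.00246376) = 0.01671.
z = (0.84708 − 0.90233)/0.01671 = -0.05525/0.01671 = -3.306.
p-value = P(Z < -3.306) ≈ 0.0005. With α = 0.05, reject H₀.

z = -3.306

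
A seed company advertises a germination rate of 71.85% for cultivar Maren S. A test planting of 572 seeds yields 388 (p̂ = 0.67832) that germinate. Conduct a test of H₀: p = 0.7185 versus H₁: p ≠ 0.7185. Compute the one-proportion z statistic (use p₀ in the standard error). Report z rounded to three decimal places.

z = -2.137

p̂ = 388/572 = 0.67832.
Standard error under H₀: √(0.7185×0.2815/572) = 0.01880.
z = (0.67832 − 0.7185)/0.01880 = -0.04018/0.01880 = -2.137.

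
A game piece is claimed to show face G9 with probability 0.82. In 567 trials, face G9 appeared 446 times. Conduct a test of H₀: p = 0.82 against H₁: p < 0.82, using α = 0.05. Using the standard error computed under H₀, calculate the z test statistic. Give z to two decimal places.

p̂ = 446/567 ≈ 0.7866.
Standard error under H₀: √(0.82×0.18/567) = 0.0161.
z = (0.7866 − 0.82)/0.0161 = -0.0334/0.0161 = -2.07.
p-value = P(Z < -2.070) ≈ 0.0192. With α = 0.05, reject H₀.

z = -2.07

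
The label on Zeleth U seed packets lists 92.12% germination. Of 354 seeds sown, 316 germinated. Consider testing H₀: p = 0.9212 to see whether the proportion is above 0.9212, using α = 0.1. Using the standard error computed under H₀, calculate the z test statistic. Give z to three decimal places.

p̂ = 316/354 = 0.89266.
SE = √(p₀(1−p₀)/n) = √(0.072591/354) = 0.01432.
z = (0.89266 − 0.9212)/0.01432 = -0.02854/0.01432 = -1.993.
p-value = P(Z > -1.993) ≈ 0.9769; since p > α = 0.1, fail to reject H₀.

z = -1.993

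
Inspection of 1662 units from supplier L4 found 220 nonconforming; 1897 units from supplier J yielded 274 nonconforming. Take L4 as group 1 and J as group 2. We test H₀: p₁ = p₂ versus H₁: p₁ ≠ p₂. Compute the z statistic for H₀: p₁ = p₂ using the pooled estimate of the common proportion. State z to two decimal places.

z = -1.04

p̂₁ = 220/1662 ≈ 0.13237, p̂₂ = 274/1897 ≈ 0.14444.
Pooled p̂ = (220+274)/(1662+1897) = 494/3559 = 0.13880.
SE = √(p̂(1−p̂)(1/n₁+1/n₂)) = √(0.13880·0.86120·0.00112883) = √(0.000134937) = 0.01162.
z = (0.13237 − 0.14444)/0.01162 = -0.01207/0.01162 = -1.04.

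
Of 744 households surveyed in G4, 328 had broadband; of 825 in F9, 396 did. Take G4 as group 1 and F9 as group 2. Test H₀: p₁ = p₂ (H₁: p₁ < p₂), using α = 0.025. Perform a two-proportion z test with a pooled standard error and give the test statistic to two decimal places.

z = -1.55

p̂₁ = 328/744 = 0.4409, p̂₂ = 396/825 = 0.4800.
Pooled p̂ = (328+396)/(744+825) = 724/1569 = 0.4614.
SE = √(0.248513 × 0.00255621) = 0.0252.
z = (0.4409 − 0.4800)/0.0252 = -0.0391/0.0252 = -1.55.
p-value = P(Z < -1.553) ≈ 0.0602, so at α = 0.025 we fail to reject H₀.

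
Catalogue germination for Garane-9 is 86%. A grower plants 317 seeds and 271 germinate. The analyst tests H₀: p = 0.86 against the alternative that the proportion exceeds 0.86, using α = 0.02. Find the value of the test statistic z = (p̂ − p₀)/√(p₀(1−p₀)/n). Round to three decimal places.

p̂ = 271/317 = 0.85489.
SE = √(p₀(1−p₀)/n) = √(0.1204/317) = 0.01949.
z = (0.85489 − 0.86)/0.01949 = -0.00511/0.01949 = -0.262.
p-value = P(Z > -0.262) ≈ 0.6034. With α = 0.02, fail to reject H₀.

z = -0.262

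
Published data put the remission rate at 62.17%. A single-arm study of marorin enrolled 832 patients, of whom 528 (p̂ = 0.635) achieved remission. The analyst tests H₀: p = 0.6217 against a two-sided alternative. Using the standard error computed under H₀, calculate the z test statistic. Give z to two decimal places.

p̂ = 528/832 ≈ 0.6346.
SE = √(p₀(1−p₀)/n) = √(0.23519/832) = 0.0168.
z = (0.6346 − 0.6217)/0.0168 = 0.0129/0.0168 = 0.77.
p-value = 2·P(Z > 0.768) ≈ 0.4424.

z = 0.77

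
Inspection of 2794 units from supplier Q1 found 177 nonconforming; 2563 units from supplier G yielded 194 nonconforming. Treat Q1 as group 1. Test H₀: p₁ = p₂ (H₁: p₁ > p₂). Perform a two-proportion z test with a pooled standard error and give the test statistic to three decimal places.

p̂₁ = 177/2794 = 0.0633500, p̂₂ = 194/2563 = 0.0756925.
Pooled p̂ = (177+194)/(2794+2563) = 371/5357 = 0.0692552.
SE = √(p̂(1−p̂)(1/n₁+1/n₂)) = √(0.0692552·0.9307448·0.000748078) = √(4.82203e-05) = 0.0069441.
z = (0.0633500 − 0.0756925)/0.0069441 = -0.0123425/0.0069441 = -1.777.

z = -1.777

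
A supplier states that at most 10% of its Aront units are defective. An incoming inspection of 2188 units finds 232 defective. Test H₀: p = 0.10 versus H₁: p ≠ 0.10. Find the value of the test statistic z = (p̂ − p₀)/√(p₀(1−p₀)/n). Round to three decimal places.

z = 0.941

p̂ = 232/2188 = 0.10603.
Standard error under H₀: √(0.1×0.9/2188) = 0.00641.
z = (0.10603 − 0.1)/0.00641 = 0.00603/0.00641 = 0.941.
Two-sided p-value ≈ 2·Φ(−0.941) = 0.3469.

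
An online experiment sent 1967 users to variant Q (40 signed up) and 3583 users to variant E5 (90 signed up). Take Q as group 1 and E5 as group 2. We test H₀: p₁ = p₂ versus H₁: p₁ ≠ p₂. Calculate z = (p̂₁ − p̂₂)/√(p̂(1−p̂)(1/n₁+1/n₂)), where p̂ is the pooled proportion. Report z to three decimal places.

z = -1.127

p̂₁ = 40/1967 = 0.02034, p̂₂ = 90/3583 = 0.02512.
Pooled p̂ = (40+90)/(1967+3583) = 130/5550 = 0.02342.
SE = √(0.0228748 × 0.000787484) = 0.00424.
z = (0.02034 − 0.02512)/0.00424 = -0.00478/0.00424 = -1.127.
p-value = 2·P(Z > 1.127) ≈ 0.2598.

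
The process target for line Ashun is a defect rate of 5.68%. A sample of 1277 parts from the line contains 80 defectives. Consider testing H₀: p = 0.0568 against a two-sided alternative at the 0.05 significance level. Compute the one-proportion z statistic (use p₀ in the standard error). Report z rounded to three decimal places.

z = 0.903

p̂ = 80/1277 ≈ 0.06265.
SE = √(p₀(1−p₀)/n) = √(0.053574/1277) = 0.00648.
z = (0.06265 − 0.0568)/0.00648 = 0.00585/0.00648 = 0.903.
p-value = 2·P(Z > 0.903) ≈ 0.3667. With α = 0.05, fail to reject H₀.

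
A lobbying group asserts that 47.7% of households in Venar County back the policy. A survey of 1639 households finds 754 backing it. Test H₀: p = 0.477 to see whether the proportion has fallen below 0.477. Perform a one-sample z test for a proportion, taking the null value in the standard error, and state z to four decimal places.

p̂ = 754/1639 = 0.460037.
Standard error under H₀: √(0.477×0.523/1639) = 0.012337.
z = (0.460037 − 0.477)/0.012337 = -0.016963/0.012337 = -1.3750.
p-value = P(Z < -1.375) ≈ 0.0846.

z = -1.3750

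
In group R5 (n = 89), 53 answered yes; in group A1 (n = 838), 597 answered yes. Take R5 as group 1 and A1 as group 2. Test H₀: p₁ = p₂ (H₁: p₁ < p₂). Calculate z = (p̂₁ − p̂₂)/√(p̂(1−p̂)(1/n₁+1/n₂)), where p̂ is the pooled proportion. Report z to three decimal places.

p̂₁ = 53/89 ≈ 0.59551, p̂₂ = 597/838 ≈ 0.71241.
Pooled p̂ = (53+597)/(89+838) = 650/927 = 0.70119.
SE = √(0.209524 × 0.0124293) = 0.05103.
z = (0.59551 − 0.71241)/0.05103 = -0.11690/0.05103 = -2.291.

z = -2.291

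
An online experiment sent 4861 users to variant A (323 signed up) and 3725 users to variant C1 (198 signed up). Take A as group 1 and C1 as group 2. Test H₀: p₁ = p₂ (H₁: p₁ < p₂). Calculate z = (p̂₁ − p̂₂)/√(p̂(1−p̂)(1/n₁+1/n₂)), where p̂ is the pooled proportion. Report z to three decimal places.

z = 2.557

p̂₁ = 323/4861 ≈ 0.066447, p̂₂ = 198/3725 ≈ 0.053154.
Pooled p̂ = (323+198)/(4861+3725) = 521/8586 = 0.060680.
SE = √(0.0569981 × 0.000474175) = 0.005199.
z = (0.066447 − 0.053154)/0.005199 = 0.013293/0.005199 = 2.557.
p-value = P(Z < 2.557) ≈ 0.9947.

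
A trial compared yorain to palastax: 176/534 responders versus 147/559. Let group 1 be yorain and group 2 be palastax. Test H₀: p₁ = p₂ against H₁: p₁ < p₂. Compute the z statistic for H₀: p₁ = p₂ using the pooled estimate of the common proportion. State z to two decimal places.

p̂₁ = 176/534 = 0.3296, p̂₂ = 147/559 = 0.2630.
Pooled p̂ = (176+147)/(534+559) = 323/1093 = 0.2955.
SE = √(0.208187 × 0.00366157) = 0.0276.
z = (0.3296 − 0.2630)/0.0276 = 0.0666/0.0276 = 2.41.

z = 2.41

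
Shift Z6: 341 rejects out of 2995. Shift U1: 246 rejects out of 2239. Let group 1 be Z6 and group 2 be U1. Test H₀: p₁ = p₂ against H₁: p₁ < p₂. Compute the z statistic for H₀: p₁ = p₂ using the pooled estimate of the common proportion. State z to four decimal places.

p̂₁ = 341/2995 = 0.113856, p̂₂ = 246/2239 = 0.109870.
Pooled p̂ = (341+246)/(2995+2239) = 587/5234 = 0.112151.
SE = √(p̂(1−p̂)(1/n₁+1/n₂)) = √(0.112151·0.887849·0.000780518) = √(7.77188e-05) = 0.008816.
z = (0.113856 − 0.109870)/0.008816 = 0.003986/0.008816 = 0.4521.

z = 0.4521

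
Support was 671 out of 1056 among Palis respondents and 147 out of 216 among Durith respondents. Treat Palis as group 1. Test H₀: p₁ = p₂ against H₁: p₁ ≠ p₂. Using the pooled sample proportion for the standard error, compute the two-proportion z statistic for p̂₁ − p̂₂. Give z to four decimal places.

z = -1.2617

p̂₁ = 671/1056 = 0.635417, p̂₂ = 147/216 = 0.680556.
Pooled p̂ = (671+147)/(1056+216) = 818/1272 = 0.643082.
SE = √(0.229528 × 0.0055766) = 0.035777.
z = (0.635417 − 0.680556)/0.035777 = -0.045139/0.035777 = -1.2617.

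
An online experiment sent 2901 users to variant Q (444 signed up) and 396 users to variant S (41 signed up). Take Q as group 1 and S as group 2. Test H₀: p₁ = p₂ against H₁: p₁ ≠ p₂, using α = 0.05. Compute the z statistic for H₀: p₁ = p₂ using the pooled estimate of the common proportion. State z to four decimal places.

z = 2.6094

p̂₁ = 444/2901 ≈ 0.153051, p̂₂ = 41/396 ≈ 0.103535.
Pooled p̂ = (444+41)/(2901+396) = 485/3297 = 0.147103.
SE = √(0.125464 × 0.00286996) = 0.018976.
z = (0.153051 − 0.103535)/0.018976 = 0.049516/0.018976 = 2.6094.
p-value = 2·P(Z > 2.609) ≈ 0.0091. With α = 0.05, reject H₀.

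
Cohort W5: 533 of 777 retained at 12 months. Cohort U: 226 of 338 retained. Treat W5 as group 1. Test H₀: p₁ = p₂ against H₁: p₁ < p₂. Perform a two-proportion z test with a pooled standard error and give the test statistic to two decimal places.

z = 0.57

p̂₁ = 533/777 ≈ 0.6860, p̂₂ = 226/338 ≈ 0.6686.
Pooled p̂ = (533+226)/(777+338) = 759/1115 = 0.6807.
SE = √(0.217341 × 0.00424558) = 0.0304.
z = (0.6860 − 0.6686)/0.0304 = 0.0174/0.0304 = 0.57.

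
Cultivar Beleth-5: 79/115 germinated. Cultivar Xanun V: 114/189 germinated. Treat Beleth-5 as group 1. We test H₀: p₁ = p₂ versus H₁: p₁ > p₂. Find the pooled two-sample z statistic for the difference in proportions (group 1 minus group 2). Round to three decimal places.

p̂₁ = 79/115 = 0.686957, p̂₂ = 114/189 = 0.603175.
Pooled p̂ = (79+114)/(115+189) = 193/304 = 0.634868.
SE = √(0.231811 × 0.0139867) = 0.056941.
z = (0.686957 − 0.603175)/0.056941 = 0.083782/0.056941 = 1.471.

z = 1.471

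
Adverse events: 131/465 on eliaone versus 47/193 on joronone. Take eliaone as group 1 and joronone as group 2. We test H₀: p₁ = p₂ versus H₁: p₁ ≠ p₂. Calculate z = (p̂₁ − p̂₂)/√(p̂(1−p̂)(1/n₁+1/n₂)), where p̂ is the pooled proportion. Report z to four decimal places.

z = 1.0042

p̂₁ = 131/465 = 0.281720, p̂₂ = 47/193 = 0.243523.
Pooled p̂ = (131+47)/(465+193) = 178/658 = 0.270517.
SE = √(0.197337 × 0.00733188) = 0.038038.
z = (0.281720 − 0.243523)/0.038038 = 0.038197/0.038038 = 1.0042.
Two-sided p-value ≈ 2·Φ(−1.004) = 0.3153.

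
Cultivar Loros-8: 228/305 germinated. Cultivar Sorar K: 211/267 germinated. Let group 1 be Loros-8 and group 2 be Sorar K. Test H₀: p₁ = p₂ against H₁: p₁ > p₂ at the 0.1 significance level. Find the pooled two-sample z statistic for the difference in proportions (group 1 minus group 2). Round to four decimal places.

p̂₁ = 228/305 ≈ 0.747541, p̂₂ = 211/267 ≈ 0.790262.
Pooled p̂ = (228+211)/(305+267) = 439/572 = 0.767483.
SE = √(0.178453 × 0.00702401) = 0.035404.
z = (0.747541 − 0.790262)/0.035404 = -0.042721/0.035404 = -1.2067.
p-value = P(Z > -1.207) ≈ 0.8862. With α = 0.1, fail to reject H₀.

z = -1.2067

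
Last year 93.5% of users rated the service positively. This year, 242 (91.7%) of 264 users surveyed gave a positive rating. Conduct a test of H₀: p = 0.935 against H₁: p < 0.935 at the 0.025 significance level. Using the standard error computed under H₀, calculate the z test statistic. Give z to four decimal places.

p̂ = 242/264 = 0.916667.
SE = √(p₀(1−p₀)/n) = √(0.060775/264) = 0.015173.
z = (0.916667 − 0.935)/0.015173 = -0.018333/0.015173 = -1.2083.
p-value = P(Z < -1.208) ≈ 0.1135; since p > α = 0.025, fail to reject H₀.

z = -1.2083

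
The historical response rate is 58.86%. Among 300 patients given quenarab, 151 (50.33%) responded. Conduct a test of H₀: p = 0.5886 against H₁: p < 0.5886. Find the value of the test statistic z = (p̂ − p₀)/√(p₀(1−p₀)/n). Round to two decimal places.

p̂ = 151/300 = 0.5033.
Standard error under H₀: √(0.5886×0.4114/300) = 0.0284.
z = (0.5033 − 0.5886)/0.0284 = -0.0853/0.0284 = -3.00.

z = -3.00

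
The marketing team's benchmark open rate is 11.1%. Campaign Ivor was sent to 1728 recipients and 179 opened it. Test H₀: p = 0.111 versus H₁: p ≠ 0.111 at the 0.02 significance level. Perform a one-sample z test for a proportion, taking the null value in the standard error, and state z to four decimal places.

p̂ = 179/1728 = 0.103588.
SE = √(p₀(1−p₀)/n) = √(0.098679/1728) = 0.007557.
z = (0.103588 − 0.111)/0.007557 = -0.007412/0.007557 = -0.9808.
Two-sided p-value ≈ 2·Φ(−0.981) = 0.3267; since p > α = 0.02, fail to reject H₀.

z = -0.9808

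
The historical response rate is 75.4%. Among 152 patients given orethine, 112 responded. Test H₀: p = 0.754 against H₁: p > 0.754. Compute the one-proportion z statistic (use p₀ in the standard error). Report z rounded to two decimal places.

z = -0.49

p̂ = 112/152 ≈ 0.7368.
Standard error under H₀: √(0.754×0.246/152) = 0.0349.
z = (0.7368 − 0.754)/0.0349 = -0.0172/0.0349 = -0.49.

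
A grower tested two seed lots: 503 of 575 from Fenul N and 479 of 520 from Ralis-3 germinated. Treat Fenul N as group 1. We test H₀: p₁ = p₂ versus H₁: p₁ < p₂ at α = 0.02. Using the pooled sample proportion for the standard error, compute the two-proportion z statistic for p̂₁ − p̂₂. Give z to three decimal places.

p̂₁ = 503/575 = 0.87478, p̂₂ = 479/520 = 0.92115.
Pooled p̂ = (503+479)/(575+520) = 982/1095 = 0.89680.
SE = √(0.0925469 × 0.00366221) = 0.01841.
z = (0.87478 − 0.92115)/0.01841 = -0.04637/0.01841 = -2.519.
p-value = P(Z < -2.519) ≈ 0.0059; since p < α = 0.02, reject H₀.

z = -2.519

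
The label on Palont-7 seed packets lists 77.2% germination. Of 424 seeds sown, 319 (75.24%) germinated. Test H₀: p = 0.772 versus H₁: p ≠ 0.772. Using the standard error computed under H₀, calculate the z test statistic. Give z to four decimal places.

z = -0.9640

p̂ = 319/424 ≈ 0.752358.
Standard error under H₀: √(0.772×0.228/424) = 0.020375.
z = (0.752358 − 0.772)/0.020375 = -0.019642/0.020375 = -0.9640.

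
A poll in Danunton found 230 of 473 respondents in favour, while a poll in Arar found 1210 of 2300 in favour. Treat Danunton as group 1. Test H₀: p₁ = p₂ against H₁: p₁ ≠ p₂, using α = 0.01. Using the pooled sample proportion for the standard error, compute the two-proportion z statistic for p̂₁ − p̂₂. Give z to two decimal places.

z = -1.58

p̂₁ = 230/473 = 0.4863, p̂₂ = 1210/2300 = 0.5261.
Pooled p̂ = (230+1210)/(473+2300) = 1440/2773 = 0.5193.
SE = √(p̂(1−p̂)(1/n₁+1/n₂)) = √(0.5193·0.4807·0.00254895) = √(0.000636288) = 0.0252.
z = (0.4863 − 0.5261)/0.0252 = -0.0398/0.0252 = -1.58.
p-value = 2·P(Z > 1.579) ≈ 0.1143; since p > α = 0.01, fail to reject H₀.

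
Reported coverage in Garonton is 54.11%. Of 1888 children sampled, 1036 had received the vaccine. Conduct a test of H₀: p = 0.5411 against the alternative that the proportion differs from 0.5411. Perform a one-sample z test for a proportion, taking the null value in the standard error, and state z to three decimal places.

p̂ = 1036/1888 ≈ 0.54873.
Standard error under H₀: √(0.5411×0.4589/1888) = 0.01147.
z = (0.54873 − 0.5411)/0.01147 = 0.00763/0.01147 = 0.665.
p-value = 2·P(Z > 0.665) ≈ 0.5059.

z = 0.665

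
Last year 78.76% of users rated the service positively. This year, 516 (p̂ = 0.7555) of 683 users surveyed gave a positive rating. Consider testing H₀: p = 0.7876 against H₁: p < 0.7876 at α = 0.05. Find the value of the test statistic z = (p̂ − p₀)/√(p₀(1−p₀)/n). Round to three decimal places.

z = -2.052

p̂ = 516/683 ≈ 0.75549.
Standard error under H₀: √(0.7876×0.2124/683) = 0.01565.
z = (0.75549 − 0.7876)/0.01565 = -0.03211/0.01565 = -2.052.
p-value = P(Z < -2.052) ≈ 0.0201. With α = 0.05, reject H₀.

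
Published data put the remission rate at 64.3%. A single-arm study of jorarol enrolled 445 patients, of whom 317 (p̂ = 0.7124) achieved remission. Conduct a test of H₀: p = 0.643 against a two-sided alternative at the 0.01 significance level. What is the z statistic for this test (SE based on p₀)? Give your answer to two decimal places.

p̂ = 317/445 ≈ 0.71236.
SE = √(p₀(1−p₀)/n) = √(0.22955/445) = 0.02271.
z = (0.71236 − 0.643)/0.02271 = 0.06936/0.02271 = 3.05.
p-value = 2·P(Z > 3.054) ≈ 0.0023; since p < α = 0.01, reject H₀.

z = 3.05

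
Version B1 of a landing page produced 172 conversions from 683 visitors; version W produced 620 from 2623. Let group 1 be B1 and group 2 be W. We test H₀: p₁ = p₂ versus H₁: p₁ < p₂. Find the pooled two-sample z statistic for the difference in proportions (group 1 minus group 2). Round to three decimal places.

p̂₁ = 172/683 = 0.25183, p̂₂ = 620/2623 = 0.23637.
Pooled p̂ = (172+620)/(683+2623) = 792/3306 = 0.23956.
SE = √(p̂(1−p̂)(1/n₁+1/n₂)) = √(0.23956·0.76044·0.00184537) = √(0.000336177) = 0.01834.
z = (0.25183 − 0.23637)/0.01834 = 0.01546/0.01834 = 0.843.

z = 0.843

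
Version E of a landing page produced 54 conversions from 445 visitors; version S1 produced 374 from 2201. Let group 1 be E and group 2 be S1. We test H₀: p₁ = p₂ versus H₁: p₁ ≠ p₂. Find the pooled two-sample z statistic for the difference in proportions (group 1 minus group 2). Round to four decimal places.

p̂₁ = 54/445 ≈ 0.121348, p̂₂ = 374/2201 ≈ 0.169923.
Pooled p̂ = (54+374)/(445+2201) = 428/2646 = 0.161754.
SE = √(0.135589 × 0.00270153) = 0.019139.
z = (0.121348 − 0.169923)/0.019139 = -0.048575/0.019139 = -2.5380.
Two-sided p-value ≈ 2·Φ(−2.538) = 0.0111.

z = -2.5380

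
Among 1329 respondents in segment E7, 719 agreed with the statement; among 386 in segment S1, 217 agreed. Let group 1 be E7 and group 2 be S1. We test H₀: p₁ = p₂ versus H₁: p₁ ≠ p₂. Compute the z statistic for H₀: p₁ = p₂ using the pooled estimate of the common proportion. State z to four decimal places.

p̂₁ = 719/1329 = 0.541008, p̂₂ = 217/386 = 0.562176.
Pooled p̂ = (719+217)/(1329+386) = 936/1715 = 0.545773.
SE = √(p̂(1−p̂)(1/n₁+1/n₂)) = √(0.545773·0.454227·0.00334312) = √(0.000828775) = 0.028788.
z = (0.541008 − 0.562176)/0.028788 = -0.021168/0.028788 = -0.7353.

z = -0.7353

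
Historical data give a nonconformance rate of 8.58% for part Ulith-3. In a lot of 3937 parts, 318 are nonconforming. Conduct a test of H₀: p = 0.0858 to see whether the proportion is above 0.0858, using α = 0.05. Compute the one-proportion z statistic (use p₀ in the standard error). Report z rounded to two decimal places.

z = -1.13

p̂ = 318/3937 ≈ 0.08077.
Under H₀, SE = √(0.0858·0.9142/3937) = √(1.99234e-05) = 0.00446.
z = (0.08077 − 0.0858)/0.00446 = -0.00503/0.00446 = -1.13.
p-value = P(Z > -1.126) ≈ 0.8700; since p > α = 0.05, fail to reject H₀.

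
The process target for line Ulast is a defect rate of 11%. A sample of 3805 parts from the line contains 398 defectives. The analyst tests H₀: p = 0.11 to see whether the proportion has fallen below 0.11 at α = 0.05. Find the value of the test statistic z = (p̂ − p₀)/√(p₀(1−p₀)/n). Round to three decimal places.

z = -1.065

p̂ = 398/3805 ≈ 0.10460.
Standard error under H₀: √(0.11×0.89/3805) = 0.00507.
z = (0.10460 − 0.11)/0.00507 = -0.00540/0.00507 = -1.065.
p-value = P(Z < -1.065) ≈ 0.1435, so at α = 0.05 we fail to reject H₀.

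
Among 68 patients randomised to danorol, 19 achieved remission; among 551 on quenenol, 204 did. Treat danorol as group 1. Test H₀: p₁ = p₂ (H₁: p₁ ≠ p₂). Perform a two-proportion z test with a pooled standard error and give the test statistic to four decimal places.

z = -1.4719

p̂₁ = 19/68 = 0.279412, p̂₂ = 204/551 = 0.370236.
Pooled p̂ = (19+204)/(68+551) = 223/619 = 0.360258.
SE = √(p̂(1−p̂)(1/n₁+1/n₂)) = √(0.360258·0.639742·0.0165208) = √(0.00380758) = 0.061706.
z = (0.279412 − 0.370236)/0.061706 = -0.090824/0.061706 = -1.4719.
Two-sided p-value ≈ 2·Φ(−1.472) = 0.1410.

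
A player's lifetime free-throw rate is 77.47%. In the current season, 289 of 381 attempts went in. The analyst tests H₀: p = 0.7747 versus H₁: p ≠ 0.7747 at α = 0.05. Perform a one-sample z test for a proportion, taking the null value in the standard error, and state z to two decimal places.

p̂ = 289/381 ≈ 0.7585.
Standard error under H₀: √(0.7747×0.2253/381) = 0.0214.
z = (0.7585 − 0.7747)/0.0214 = -0.0162/0.0214 = -0.76.
Two-sided p-value ≈ 2·Φ(−0.755) = 0.4500. With α = 0.05, fail to reject H₀.

z = -0.76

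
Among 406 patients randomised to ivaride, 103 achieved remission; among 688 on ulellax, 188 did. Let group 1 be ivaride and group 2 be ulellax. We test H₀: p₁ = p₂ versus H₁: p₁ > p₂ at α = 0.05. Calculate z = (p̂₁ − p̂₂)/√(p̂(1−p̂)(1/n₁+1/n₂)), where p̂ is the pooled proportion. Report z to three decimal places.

z = -0.707

p̂₁ = 103/406 ≈ 0.253695, p̂₂ = 188/688 ≈ 0.273256.
Pooled p̂ = (103+188)/(406+688) = 291/1094 = 0.265996.
SE = √(p̂(1−p̂)(1/n₁+1/n₂)) = √(0.265996·0.734004·0.00391654) = √(0.000764675) = 0.027653.
z = (0.253695 − 0.273256)/0.027653 = -0.019561/0.027653 = -0.707.
p-value = P(Z > -0.707) ≈ 0.7603, so at α = 0.05 we fail to reject H₀.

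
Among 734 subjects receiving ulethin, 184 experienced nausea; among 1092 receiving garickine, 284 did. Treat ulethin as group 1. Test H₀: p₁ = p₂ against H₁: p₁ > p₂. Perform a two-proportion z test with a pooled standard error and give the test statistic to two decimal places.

z = -0.45

p̂₁ = 184/734 = 0.2507, p̂₂ = 284/1092 = 0.2601.
Pooled p̂ = (184+284)/(734+1092) = 468/1826 = 0.2563.
SE = √(p̂(1−p̂)(1/n₁+1/n₂)) = √(0.2563·0.7437·0.00227815) = √(0.000434236) = 0.0208.
z = (0.2507 − 0.2601)/0.0208 = -0.0094/0.0208 = -0.45.
p-value = P(Z > -0.451) ≈ 0.6739.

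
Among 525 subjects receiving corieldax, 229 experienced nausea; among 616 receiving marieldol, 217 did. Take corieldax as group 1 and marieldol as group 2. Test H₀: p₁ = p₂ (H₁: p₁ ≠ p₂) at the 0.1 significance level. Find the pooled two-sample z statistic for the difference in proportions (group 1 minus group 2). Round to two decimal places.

p̂₁ = 229/525 ≈ 0.43619, p̂₂ = 217/616 ≈ 0.35227.
Pooled p̂ = (229+217)/(525+616) = 446/1141 = 0.39089.
SE = √(0.238094 × 0.00352814) = 0.02898.
z = (0.43619 − 0.35227)/0.02898 = 0.08392/0.02898 = 2.90.
p-value = 2·P(Z > 2.895) ≈ 0.0038; since p < α = 0.1, reject H₀.

z = 2.90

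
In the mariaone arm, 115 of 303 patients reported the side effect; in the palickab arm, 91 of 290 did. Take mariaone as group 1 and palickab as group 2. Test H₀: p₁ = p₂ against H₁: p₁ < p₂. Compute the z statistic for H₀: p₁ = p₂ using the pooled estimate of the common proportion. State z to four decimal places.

z = 1.6808

p̂₁ = 115/303 = 0.379538, p̂₂ = 91/290 = 0.313793.
Pooled p̂ = (115+91)/(303+290) = 206/593 = 0.347386.
SE = √(0.226709 × 0.00674861) = 0.039115.
z = (0.379538 − 0.313793)/0.039115 = 0.065745/0.039115 = 1.6808.
p-value = P(Z < 1.681) ≈ 0.9536.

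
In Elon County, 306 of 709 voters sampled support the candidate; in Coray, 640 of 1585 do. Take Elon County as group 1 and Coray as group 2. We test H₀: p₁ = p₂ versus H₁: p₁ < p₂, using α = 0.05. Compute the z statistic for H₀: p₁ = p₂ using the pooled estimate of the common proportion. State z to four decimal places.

z = 1.2503

p̂₁ = 306/709 = 0.431594, p̂₂ = 640/1585 = 0.403785.
Pooled p̂ = (306+640)/(709+1585) = 946/2294 = 0.412380.
SE = √(0.242323 × 0.00204135) = 0.022241.
z = (0.431594 − 0.403785)/0.022241 = 0.027809/0.022241 = 1.2503.
p-value = P(Z < 1.250) ≈ 0.8944, so at α = 0.05 we fail to reject H₀.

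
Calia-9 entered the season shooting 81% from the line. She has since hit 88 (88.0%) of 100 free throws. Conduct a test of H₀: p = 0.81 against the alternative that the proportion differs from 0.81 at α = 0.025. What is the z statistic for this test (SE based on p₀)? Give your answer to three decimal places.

z = 1.784

p̂ = 88/100 = 0.88000.
SE = √(p₀(1−p₀)/n) = √(0.1539/100) = 0.03923.
z = (0.88000 − 0.81)/0.03923 = 0.07000/0.03923 = 1.784.
p-value = 2·P(Z > 1.784) ≈ 0.0744. With α = 0.025, fail to reject H₀.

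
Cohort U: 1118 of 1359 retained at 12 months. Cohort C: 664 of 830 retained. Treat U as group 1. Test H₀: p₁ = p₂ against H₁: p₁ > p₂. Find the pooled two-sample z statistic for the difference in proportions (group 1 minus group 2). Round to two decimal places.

p̂₁ = 1118/1359 = 0.82266, p̂₂ = 664/830 = 0.80000.
Pooled p̂ = (1118+664)/(1359+830) = 1782/2189 = 0.81407.
SE = √(p̂(1−p̂)(1/n₁+1/n₂)) = √(0.81407·0.18593·0.00194065) = √(0.000293737) = 0.01714.
z = (0.82266 − 0.80000)/0.01714 = 0.02266/0.01714 = 1.32.

z = 1.32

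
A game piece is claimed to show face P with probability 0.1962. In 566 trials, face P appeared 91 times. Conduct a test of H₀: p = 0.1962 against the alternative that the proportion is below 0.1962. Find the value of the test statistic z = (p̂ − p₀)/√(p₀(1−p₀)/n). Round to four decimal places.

z = -2.1221

p̂ = 91/566 = 0.1607774.
SE = √(p₀(1−p₀)/n) = √(0.15771/566) = 0.0166923.
z = (0.1607774 − 0.1962)/0.0166923 = -0.0354226/0.0166923 = -2.1221.
p-value = P(Z < -2.122) ≈ 0.0169.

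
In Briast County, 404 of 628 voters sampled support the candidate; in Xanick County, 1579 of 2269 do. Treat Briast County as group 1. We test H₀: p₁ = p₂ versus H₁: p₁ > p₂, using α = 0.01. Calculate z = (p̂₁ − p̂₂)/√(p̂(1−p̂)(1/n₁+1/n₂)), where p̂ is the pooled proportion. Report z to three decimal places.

p̂₁ = 404/628 = 0.64331, p̂₂ = 1579/2269 = 0.69590.
Pooled p̂ = (404+1579)/(628+2269) = 1983/2897 = 0.68450.
SE = √(0.215959 × 0.00203308) = 0.02095.
z = (0.64331 − 0.69590)/0.02095 = -0.05259/0.02095 = -2.510.
p-value = P(Z > -2.510) ≈ 0.9940. With α = 0.01, fail to reject H₀.

z = -2.510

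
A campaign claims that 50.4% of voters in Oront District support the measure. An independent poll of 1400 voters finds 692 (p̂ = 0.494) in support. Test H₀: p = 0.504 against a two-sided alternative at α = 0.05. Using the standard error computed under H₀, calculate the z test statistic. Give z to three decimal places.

p̂ = 692/1400 ≈ 0.49429.
Under H₀, SE = √(0.504·0.496/1400) = √(0.00017856) = 0.01336.
z = (0.49429 − 0.504)/0.01336 = -0.00971/0.01336 = -0.727.
p-value = 2·P(Z > 0.727) ≈ 0.4672; since p > α = 0.05, fail to reject H₀.

z = -0.727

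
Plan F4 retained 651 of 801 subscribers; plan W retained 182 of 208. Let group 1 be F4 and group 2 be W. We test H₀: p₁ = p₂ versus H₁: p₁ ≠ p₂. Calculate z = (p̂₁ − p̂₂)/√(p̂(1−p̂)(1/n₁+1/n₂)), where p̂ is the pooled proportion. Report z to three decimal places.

p̂₁ = 651/801 ≈ 0.812734, p̂₂ = 182/208 ≈ 0.875000.
Pooled p̂ = (651+182)/(801+208) = 833/1009 = 0.825570.
SE = √(0.144004 × 0.00605613) = 0.029531.
z = (0.812734 − 0.875000)/0.029531 = -0.062266/0.029531 = -2.108.
Two-sided p-value ≈ 2·Φ(−2.108) = 0.0350.

z = -2.108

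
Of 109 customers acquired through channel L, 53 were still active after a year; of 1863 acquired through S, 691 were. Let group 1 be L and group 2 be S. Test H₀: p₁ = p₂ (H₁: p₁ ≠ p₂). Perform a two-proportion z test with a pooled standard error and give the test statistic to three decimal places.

p̂₁ = 53/109 = 0.486239, p̂₂ = 691/1863 = 0.370907.
Pooled p̂ = (53+691)/(109+1863) = 744/1972 = 0.377282.
SE = √(0.23494 × 0.00971108) = 0.047765.
z = (0.486239 − 0.370907)/0.047765 = 0.115332/0.047765 = 2.415.
p-value = 2·P(Z > 2.415) ≈ 0.0158.

z = 2.415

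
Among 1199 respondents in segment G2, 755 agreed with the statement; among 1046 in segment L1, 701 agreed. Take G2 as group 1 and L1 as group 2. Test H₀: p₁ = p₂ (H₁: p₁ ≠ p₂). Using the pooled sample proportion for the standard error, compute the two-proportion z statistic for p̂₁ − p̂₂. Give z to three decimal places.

p̂₁ = 755/1199 ≈ 0.62969, p̂₂ = 701/1046 ≈ 0.67017.
Pooled p̂ = (755+701)/(1199+1046) = 1456/2245 = 0.64855.
SE = √(0.227932 × 0.00179005) = 0.02020.
z = (0.62969 − 0.67017)/0.02020 = -0.04048/0.02020 = -2.004.
p-value = 2·P(Z > 2.004) ≈ 0.0451.

z = -2.004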